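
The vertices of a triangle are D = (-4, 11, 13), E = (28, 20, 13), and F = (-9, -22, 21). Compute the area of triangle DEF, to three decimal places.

522.695

DE = (32, 9, 0),  DF = (-5, -33, 8)
i: 9·8 - 0·(-33) = 72 - 0 = 72
j: 0·(-5) - 32·8 = 0 - 256 = -256
k: 32·(-33) - 9·(-5) = -1056 - (-45) = -1011
DE × DF = (72, -256, -1011)
|DE × DF| = √1092841 ≈ 1045.3904
area = ½ · 1045.3904 ≈ 522.695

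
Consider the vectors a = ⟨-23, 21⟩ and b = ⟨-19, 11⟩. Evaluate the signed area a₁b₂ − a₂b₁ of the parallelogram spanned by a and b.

146

(-23)·11 - 21·(-19) = -253 - (-399) = 146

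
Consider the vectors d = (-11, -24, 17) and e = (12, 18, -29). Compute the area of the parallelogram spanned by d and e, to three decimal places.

i: (-24)·(-29) - 17·18 = 696 - 306 = 390
j: 17·12 - (-11)·(-29) = 204 - 319 = -115
k: (-11)·18 - (-24)·12 = -198 - (-288) = 90
d × e = (390, -115, 90)
|d × e| = √(390² + (-115)² + 90²) = √173425 ≈ 416.4433

416.443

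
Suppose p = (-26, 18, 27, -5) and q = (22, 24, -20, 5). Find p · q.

p · q = (-26)·22 + 18·24 + 27·(-20) + (-5)·5 = -572 + 432 - 540 - 25 = -705

-705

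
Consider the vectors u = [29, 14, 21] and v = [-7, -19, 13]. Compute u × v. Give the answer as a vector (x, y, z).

(581, -524, -453)

i: 14·13 - 21·(-19) = 182 - (-399) = 581
j: 21·(-7) - 29·13 = -147 - 377 = -524
k: 29·(-19) - 14·(-7) = -551 - (-98) = -453
u × v = (581, -524, -453)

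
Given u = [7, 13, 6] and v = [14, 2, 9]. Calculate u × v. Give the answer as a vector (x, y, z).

(105, 21, -168)

i: 13·9 - 6·2 = 117 - 12 = 105
j: 6·14 - 7·9 = 84 - 63 = 21
k: 7·2 - 13·14 = 14 - 182 = -168
u × v = (105, 21, -168)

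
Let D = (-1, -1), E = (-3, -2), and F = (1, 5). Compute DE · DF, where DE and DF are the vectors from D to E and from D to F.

DE = E − D = (-2, -1)
DF = F − D = (2, 6)
DE · DF = (-2)·2 + (-1)·6 = -4 - 6 = -10

-10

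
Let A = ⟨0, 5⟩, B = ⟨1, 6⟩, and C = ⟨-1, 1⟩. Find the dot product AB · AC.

-5

AB = B − A = (1, 1)
AC = C − A = (-1, -4)
AB · AC = 1·(-1) + 1·(-4) = -1 - 4 = -5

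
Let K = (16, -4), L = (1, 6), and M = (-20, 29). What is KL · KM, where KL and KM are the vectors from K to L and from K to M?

870

KL = L − K = (-15, 10)
KM = M − K = (-36, 33)
KL · KM = (-15)·(-36) + 10·33 = 540 + 330 = 870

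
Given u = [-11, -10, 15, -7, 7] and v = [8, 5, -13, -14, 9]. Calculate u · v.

u · v = (-11)·8 + (-10)·5 + 15·(-13) + (-7)·(-14) + 7·9 = -88 - 50 - 195 + 98 + 63 = -172

-172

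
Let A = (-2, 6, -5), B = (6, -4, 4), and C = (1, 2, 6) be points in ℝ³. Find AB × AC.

AB = (8, -10, 9)
AC = (3, -4, 11)
i: (-10)·11 - 9·(-4) = -110 - (-36) = -74
j: 9·3 - 8·11 = 27 - 88 = -61
k: 8·(-4) - (-10)·3 = -32 - (-30) = -2
AB × AC = (-74, -61, -2)

(-74, -61, -2)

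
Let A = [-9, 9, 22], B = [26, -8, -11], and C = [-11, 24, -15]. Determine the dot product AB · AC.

AB = B − A = (35, -17, -33)
AC = C − A = (-2, 15, -37)
AB · AC = 35·(-2) + (-17)·15 + (-33)·(-37) = -70 - 255 + 1221 = 896

896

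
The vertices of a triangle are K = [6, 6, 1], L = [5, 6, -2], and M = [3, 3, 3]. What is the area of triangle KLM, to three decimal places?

7.263

KL = (-1, 0, -3),  KM = (-3, -3, 2)
i: 0·2 - (-3)·(-3) = 0 - 9 = -9
j: (-3)·(-3) - (-1)·2 = 9 - (-2) = 11
k: (-1)·(-3) - 0·(-3) = 3 - 0 = 3
KL × KM = (-9, 11, 3)
|KL × KM| = √211 ≈ 14.5258
area = ½ · 14.5258 ≈ 7.263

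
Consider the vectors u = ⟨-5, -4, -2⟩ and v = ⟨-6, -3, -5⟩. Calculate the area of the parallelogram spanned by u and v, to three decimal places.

i: (-4)·(-5) - (-2)·(-3) = 20 - 6 = 14
j: (-2)·(-6) - (-5)·(-5) = 12 - 25 = -13
k: (-5)·(-3) - (-4)·(-6) = 15 - 24 = -9
u × v = (14, -13, -9)
|u × v| = √(14² + (-13)² + (-9)²) = √446 ≈ 21.1187

21.119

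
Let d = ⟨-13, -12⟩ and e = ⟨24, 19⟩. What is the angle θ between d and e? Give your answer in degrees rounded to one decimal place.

d · e = (-13)·24 + (-12)·19 = -312 - 228 = -540
|d|² = 169 + 144 = 313,  |d| = √313 ≈ 17.691806
|e|² = 576 + 361 = 937,  |e| = √937 ≈ 30.610456
cos θ = -540 / (17.691806 · 30.610456) ≈ -0.99713
θ = arccos(-0.99713) ≈ 175.7°

175.7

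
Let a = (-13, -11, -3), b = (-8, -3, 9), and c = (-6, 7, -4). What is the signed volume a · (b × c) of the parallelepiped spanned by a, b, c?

1831

b × c:
i: (-3)·(-4) - 9·7 = 12 - 63 = -51
j: 9·(-6) - (-8)·(-4) = -54 - 32 = -86
k: (-8)·7 - (-3)·(-6) = -56 - 18 = -74
b × c = (-51, -86, -74)
a · (b × c) = (-13)·(-51) + (-11)·(-86) + (-3)·(-74) = 663 + 946 + 222 = 1831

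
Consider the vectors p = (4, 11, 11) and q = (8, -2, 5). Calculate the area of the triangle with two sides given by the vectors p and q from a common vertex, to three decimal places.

i: 11·5 - 11·(-2) = 55 - (-22) = 77
j: 11·8 - 4·5 = 88 - 20 = 68
k: 4·(-2) - 11·8 = -8 - 88 = -96
p × q = (77, 68, -96)
|p × q| = √(77² + 68² + (-96)²) = √19769 ≈ 140.6023
area = ½ · 140.6023 ≈ 70.301

70.301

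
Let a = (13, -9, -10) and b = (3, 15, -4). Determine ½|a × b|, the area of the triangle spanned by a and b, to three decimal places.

i: (-9)·(-4) - (-10)·15 = 36 - (-150) = 186
j: (-10)·3 - 13·(-4) = -30 - (-52) = 22
k: 13·15 - (-9)·3 = 195 - (-27) = 222
a × b = (186, 22, 222)
|a × b| = √(186² + 22² + 222²) = √84364 ≈ 290.4548
area = ½ · 290.4548 ≈ 145.227

145.227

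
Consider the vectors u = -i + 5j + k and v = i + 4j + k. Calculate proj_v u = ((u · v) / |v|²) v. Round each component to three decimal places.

u · v = (-1)·1 + 5·4 + 1·1 = -1 + 20 + 1 = 20
|v|² = 1 + 16 + 1 = 18
proj_v u = (20/18) · (1, 4, 1) ≈ (1.111, 4.444, 1.111)

(1.111, 4.444, 1.111)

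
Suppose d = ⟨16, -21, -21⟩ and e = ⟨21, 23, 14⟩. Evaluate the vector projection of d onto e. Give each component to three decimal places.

(-7.943, -8.699, -5.295)

d · e = 16·21 + (-21)·23 + (-21)·14 = 336 - 483 - 294 = -441
|e|² = 441 + 529 + 196 = 1166
proj_e d = (-441/1166) · (21, 23, 14) ≈ (-7.943, -8.699, -5.295)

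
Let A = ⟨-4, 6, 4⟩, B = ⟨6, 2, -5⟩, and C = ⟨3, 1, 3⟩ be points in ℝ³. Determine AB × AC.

AB = (10, -4, -9)
AC = (7, -5, -1)
i: (-4)·(-1) - (-9)·(-5) = 4 - 45 = -41
j: (-9)·7 - 10·(-1) = -63 - (-10) = -53
k: 10·(-5) - (-4)·7 = -50 - (-28) = -22
AB × AC = (-41, -53, -22)

(-41, -53, -22)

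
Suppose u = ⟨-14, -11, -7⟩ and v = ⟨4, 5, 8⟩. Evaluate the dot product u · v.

u · v = (-14)·4 + (-11)·5 + (-7)·8 = -56 - 55 - 56 = -167

-167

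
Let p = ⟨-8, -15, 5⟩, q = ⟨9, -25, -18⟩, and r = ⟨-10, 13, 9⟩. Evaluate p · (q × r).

q × r:
i: (-25)·9 - (-18)·13 = -225 - (-234) = 9
j: (-18)·(-10) - 9·9 = 180 - 81 = 99
k: 9·13 - (-25)·(-10) = 117 - 250 = -133
q × r = (9, 99, -133)
p · (q × r) = (-8)·9 + (-15)·99 + 5·(-133) = -72 - 1485 - 665 = -2222

-2222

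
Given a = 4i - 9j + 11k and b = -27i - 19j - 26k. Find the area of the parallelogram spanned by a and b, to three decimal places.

579.016

i: (-9)·(-26) - 11·(-19) = 234 - (-209) = 443
j: 11·(-27) - 4·(-26) = -297 - (-104) = -193
k: 4·(-19) - (-9)·(-27) = -76 - 243 = -319
a × b = (443, -193, -319)
|a × b| = √(443² + (-193)² + (-319)²) = √335259 ≈ 579.0155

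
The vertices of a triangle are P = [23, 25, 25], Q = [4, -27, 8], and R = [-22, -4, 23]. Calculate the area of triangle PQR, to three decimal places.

984.933

PQ = (-19, -52, -17),  PR = (-45, -29, -2)
i: (-52)·(-2) - (-17)·(-29) = 104 - 493 = -389
j: (-17)·(-45) - (-19)·(-2) = 765 - 38 = 727
k: (-19)·(-29) - (-52)·(-45) = 551 - 2340 = -1789
PQ × PR = (-389, 727, -1789)
|PQ × PR| = √3880371 ≈ 1969.8657
area = ½ · 1969.8657 ≈ 984.933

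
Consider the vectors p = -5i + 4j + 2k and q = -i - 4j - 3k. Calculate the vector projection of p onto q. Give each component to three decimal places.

(0.654, 2.615, 1.962)

p · q = (-5)·(-1) + 4·(-4) + 2·(-3) = 5 - 16 - 6 = -17
|q|² = 1 + 16 + 9 = 26
proj_q p = (-17/26) · (-1, -4, -3) ≈ (0.654, 2.615, 1.962)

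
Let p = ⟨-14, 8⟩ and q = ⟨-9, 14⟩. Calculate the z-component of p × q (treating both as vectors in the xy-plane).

(-14)·14 - 8·(-9) = -196 - (-72) = -124

-124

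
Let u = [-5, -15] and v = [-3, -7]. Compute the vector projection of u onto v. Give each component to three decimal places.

(-6.207, -14.483)

u · v = (-5)·(-3) + (-15)·(-7) = 15 + 105 = 120
|v|² = 9 + 49 = 58
proj_v u = (120/58) · (-3, -7) ≈ (-6.207, -14.483)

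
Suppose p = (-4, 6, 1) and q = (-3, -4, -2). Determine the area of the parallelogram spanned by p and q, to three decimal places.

36.620

i: 6·(-2) - 1·(-4) = -12 - (-4) = -8
j: 1·(-3) - (-4)·(-2) = -3 - 8 = -11
k: (-4)·(-4) - 6·(-3) = 16 - (-18) = 34
p × q = (-8, -11, 34)
|p × q| = √((-8)² + (-11)² + 34²) = √1341 ≈ 36.6197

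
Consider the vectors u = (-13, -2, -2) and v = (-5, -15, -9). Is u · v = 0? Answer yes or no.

no

u · v = (-13)·(-5) + (-2)·(-15) + (-2)·(-9) = 65 + 30 + 18 = 113
Nonzero, so the vectors are not orthogonal.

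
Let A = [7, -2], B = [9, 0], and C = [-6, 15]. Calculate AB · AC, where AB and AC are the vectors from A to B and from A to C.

AB = B − A = (2, 2)
AC = C − A = (-13, 17)
AB · AC = 2·(-13) + 2·17 = -26 + 34 = 8

8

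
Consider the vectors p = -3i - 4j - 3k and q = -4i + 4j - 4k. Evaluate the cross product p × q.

i: (-4)·(-4) - (-3)·4 = 16 - (-12) = 28
j: (-3)·(-4) - (-3)·(-4) = 12 - 12 = 0
k: (-3)·4 - (-4)·(-4) = -12 - 16 = -28
p × q = (28, 0, -28)

(28, 0, -28)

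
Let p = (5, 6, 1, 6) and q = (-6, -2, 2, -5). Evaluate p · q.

p · q = 5·(-6) + 6·(-2) + 1·2 + 6·(-5) = -30 - 12 + 2 - 30 = -70

-70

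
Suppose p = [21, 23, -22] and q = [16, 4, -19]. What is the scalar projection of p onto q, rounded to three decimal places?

p · q = 21·16 + 23·4 + (-22)·(-19) = 336 + 92 + 418 = 846
|q| = √(256 + 16 + 361) = √633 ≈ 25.1595
comp_q p = 846 / √633 ≈ 33.625

33.625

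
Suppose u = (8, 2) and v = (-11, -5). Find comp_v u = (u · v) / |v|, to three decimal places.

u · v = 8·(-11) + 2·(-5) = -88 - 10 = -98
|v| = √(121 + 25) = √146 ≈ 12.0830
comp_v u = -98 / √146 ≈ -8.111

-8.111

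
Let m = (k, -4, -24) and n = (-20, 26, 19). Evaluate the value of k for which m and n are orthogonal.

-28

m · n = k·(-20) + (-4)·26 + (-24)·19 = -560 - 20k
Set equal to 0: -20k = 560, so k = -28.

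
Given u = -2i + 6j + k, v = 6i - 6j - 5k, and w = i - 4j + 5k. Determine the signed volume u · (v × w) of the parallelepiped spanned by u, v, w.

-128

v × w:
i: (-6)·5 - (-5)·(-4) = -30 - 20 = -50
j: (-5)·1 - 6·5 = -5 - 30 = -35
k: 6·(-4) - (-6)·1 = -24 - (-6) = -18
v × w = (-50, -35, -18)
u · (v × w) = (-2)·(-50) + 6·(-35) + 1·(-18) = 100 - 210 - 18 = -128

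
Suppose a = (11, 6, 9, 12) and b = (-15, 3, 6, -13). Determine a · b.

-249

a · b = 11·(-15) + 6·3 + 9·6 + 12·(-13) = -165 + 18 + 54 - 156 = -249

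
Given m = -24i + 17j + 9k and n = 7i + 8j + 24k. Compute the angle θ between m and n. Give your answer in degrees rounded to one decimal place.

m · n = (-24)·7 + 17·8 + 9·24 = -168 + 136 + 216 = 184
|m|² = 576 + 289 + 81 = 946,  |m| = √946 ≈ 30.757113
|n|² = 49 + 64 + 576 = 689,  |n| = √689 ≈ 26.248809
cos θ = 184 / (30.757113 · 26.248809) ≈ 0.22791
θ = arccos(0.22791) ≈ 76.8°

76.8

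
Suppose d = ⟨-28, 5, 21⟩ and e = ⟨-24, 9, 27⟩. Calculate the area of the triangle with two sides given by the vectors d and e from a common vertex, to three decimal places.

144.779

i: 5·27 - 21·9 = 135 - 189 = -54
j: 21·(-24) - (-28)·27 = -504 - (-756) = 252
k: (-28)·9 - 5·(-24) = -252 - (-120) = -132
d × e = (-54, 252, -132)
|d × e| = √((-54)² + 252² + (-132)²) = √83844 ≈ 289.5583
area = ½ · 289.5583 ≈ 144.779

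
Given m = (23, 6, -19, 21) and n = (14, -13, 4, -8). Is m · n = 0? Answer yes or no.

yes

m · n = 23·14 + 6·(-13) + (-19)·4 + 21·(-8) = 322 - 78 - 76 - 168 = 0
Zero, so the vectors are orthogonal.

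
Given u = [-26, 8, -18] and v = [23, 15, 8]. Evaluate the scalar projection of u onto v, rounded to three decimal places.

u · v = (-26)·23 + 8·15 + (-18)·8 = -598 + 120 - 144 = -622
|v| = √(529 + 225 + 64) = √818 ≈ 28.6007
comp_v u = -622 / √818 ≈ -21.748

-21.748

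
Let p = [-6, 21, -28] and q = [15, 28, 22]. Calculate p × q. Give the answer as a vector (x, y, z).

i: 21·22 - (-28)·28 = 462 - (-784) = 1246
j: (-28)·15 - (-6)·22 = -420 - (-132) = -288
k: (-6)·28 - 21·15 = -168 - 315 = -483
p × q = (1246, -288, -483)

(1246, -288, -483)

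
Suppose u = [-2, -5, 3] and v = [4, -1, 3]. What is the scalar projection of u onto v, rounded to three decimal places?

1.177

u · v = (-2)·4 + (-5)·(-1) + 3·3 = -8 + 5 + 9 = 6
|v| = √(16 + 1 + 9) = √26 ≈ 5.0990
comp_v u = 6 / √26 ≈ 1.177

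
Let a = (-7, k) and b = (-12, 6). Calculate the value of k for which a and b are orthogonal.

-14

a · b = (-7)·(-12) + k·6 = 84 + 6k
Set equal to 0: 6k = -84, so k = -14.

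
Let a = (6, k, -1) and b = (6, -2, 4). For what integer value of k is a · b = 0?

16

a · b = 6·6 + k·(-2) + (-1)·4 = 32 - 2k
Set equal to 0: -2k = -32, so k = 16.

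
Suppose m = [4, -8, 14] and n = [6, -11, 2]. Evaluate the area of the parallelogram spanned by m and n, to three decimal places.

i: (-8)·2 - 14·(-11) = -16 - (-154) = 138
j: 14·6 - 4·2 = 84 - 8 = 76
k: 4·(-11) - (-8)·6 = -44 - (-48) = 4
m × n = (138, 76, 4)
|m × n| = √(138² + 76² + 4²) = √24836 ≈ 157.5944

157.594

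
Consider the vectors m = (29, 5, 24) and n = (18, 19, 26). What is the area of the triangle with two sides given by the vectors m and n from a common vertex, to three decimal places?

i: 5·26 - 24·19 = 130 - 456 = -326
j: 24·18 - 29·26 = 432 - 754 = -322
k: 29·19 - 5·18 = 551 - 90 = 461
m × n = (-326, -322, 461)
|m × n| = √((-326)² + (-322)² + 461²) = √422481 ≈ 649.9854
area = ½ · 649.9854 ≈ 324.993

324.993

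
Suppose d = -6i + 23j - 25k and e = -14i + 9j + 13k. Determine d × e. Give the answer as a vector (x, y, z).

i: 23·13 - (-25)·9 = 299 - (-225) = 524
j: (-25)·(-14) - (-6)·13 = 350 - (-78) = 428
k: (-6)·9 - 23·(-14) = -54 - (-322) = 268
d × e = (524, 428, 268)

(524, 428, 268)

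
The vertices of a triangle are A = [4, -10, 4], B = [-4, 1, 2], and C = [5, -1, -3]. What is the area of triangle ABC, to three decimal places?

58.596

AB = (-8, 11, -2),  AC = (1, 9, -7)
i: 11·(-7) - (-2)·9 = -77 - (-18) = -59
j: (-2)·1 - (-8)·(-7) = -2 - 56 = -58
k: (-8)·9 - 11·1 = -72 - 11 = -83
AB × AC = (-59, -58, -83)
|AB × AC| = √13734 ≈ 117.1921
area = ½ · 117.1921 ≈ 58.596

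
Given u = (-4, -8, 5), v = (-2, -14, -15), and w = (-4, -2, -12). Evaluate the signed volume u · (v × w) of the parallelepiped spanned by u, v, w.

v × w:
i: (-14)·(-12) - (-15)·(-2) = 168 - 30 = 138
j: (-15)·(-4) - (-2)·(-12) = 60 - 24 = 36
k: (-2)·(-2) - (-14)·(-4) = 4 - 56 = -52
v × w = (138, 36, -52)
u · (v × w) = (-4)·138 + (-8)·36 + 5·(-52) = -552 - 288 - 260 = -1100

-1100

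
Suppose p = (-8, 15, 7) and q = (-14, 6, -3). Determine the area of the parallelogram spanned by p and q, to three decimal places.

220.674

i: 15·(-3) - 7·6 = -45 - 42 = -87
j: 7·(-14) - (-8)·(-3) = -98 - 24 = -122
k: (-8)·6 - 15·(-14) = -48 - (-210) = 162
p × q = (-87, -122, 162)
|p × q| = √((-87)² + (-122)² + 162²) = √48697 ≈ 220.6740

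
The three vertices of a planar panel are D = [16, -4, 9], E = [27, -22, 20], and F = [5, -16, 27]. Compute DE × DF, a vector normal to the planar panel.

(-192, -319, -330)

DE = (11, -18, 11)
DF = (-11, -12, 18)
i: (-18)·18 - 11·(-12) = -324 - (-132) = -192
j: 11·(-11) - 11·18 = -121 - 198 = -319
k: 11·(-12) - (-18)·(-11) = -132 - 198 = -330
DE × DF = (-192, -319, -330)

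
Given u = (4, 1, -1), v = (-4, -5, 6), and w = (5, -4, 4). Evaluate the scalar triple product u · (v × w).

v × w:
i: (-5)·4 - 6·(-4) = -20 - (-24) = 4
j: 6·5 - (-4)·4 = 30 - (-16) = 46
k: (-4)·(-4) - (-5)·5 = 16 - (-25) = 41
v × w = (4, 46, 41)
u · (v × w) = 4·4 + 1·46 + (-1)·41 = 16 + 46 - 41 = 21

21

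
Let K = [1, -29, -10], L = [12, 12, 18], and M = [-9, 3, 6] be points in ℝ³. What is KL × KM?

(-240, -456, 762)

KL = (11, 41, 28)
KM = (-10, 32, 16)
i: 41·16 - 28·32 = 656 - 896 = -240
j: 28·(-10) - 11·16 = -280 - 176 = -456
k: 11·32 - 41·(-10) = 352 - (-410) = 762
KL × KM = (-240, -456, 762)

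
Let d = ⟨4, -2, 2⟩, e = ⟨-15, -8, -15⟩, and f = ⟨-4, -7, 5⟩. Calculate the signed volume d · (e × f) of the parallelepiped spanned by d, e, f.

-704

e × f:
i: (-8)·5 - (-15)·(-7) = -40 - 105 = -145
j: (-15)·(-4) - (-15)·5 = 60 - (-75) = 135
k: (-15)·(-7) - (-8)·(-4) = 105 - 32 = 73
e × f = (-145, 135, 73)
d · (e × f) = 4·(-145) + (-2)·135 + 2·73 = -580 - 270 + 146 = -704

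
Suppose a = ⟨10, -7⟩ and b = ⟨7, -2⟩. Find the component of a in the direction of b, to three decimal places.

11.538

a · b = 10·7 + (-7)·(-2) = 70 + 14 = 84
|b| = √(49 + 4) = √53 ≈ 7.2801
comp_b a = 84 / √53 ≈ 11.538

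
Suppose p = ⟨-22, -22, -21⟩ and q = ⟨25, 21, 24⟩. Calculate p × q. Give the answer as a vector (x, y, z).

(-87, 3, 88)

i: (-22)·24 - (-21)·21 = -528 - (-441) = -87
j: (-21)·25 - (-22)·24 = -525 - (-528) = 3
k: (-22)·21 - (-22)·25 = -462 - (-550) = 88
p × q = (-87, 3, 88)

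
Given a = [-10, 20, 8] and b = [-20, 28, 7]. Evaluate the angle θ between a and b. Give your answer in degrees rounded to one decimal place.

11.9

a · b = (-10)·(-20) + 20·28 + 8·7 = 200 + 560 + 56 = 816
|a|² = 100 + 400 + 64 = 564,  |a| = √564 ≈ 23.748684
|b|² = 400 + 784 + 49 = 1233,  |b| = √1233 ≈ 35.114100
cos θ = 816 / (23.748684 · 35.114100) ≈ 0.97852
θ = arccos(0.97852) ≈ 11.9°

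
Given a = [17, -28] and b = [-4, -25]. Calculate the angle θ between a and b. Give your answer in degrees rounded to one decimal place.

a · b = 17·(-4) + (-28)·(-25) = -68 + 700 = 632
|a|² = 289 + 784 = 1073,  |a| = √1073 ≈ 32.756679
|b|² = 16 + 625 = 641,  |b| = √641 ≈ 25.317978
cos θ = 632 / (32.756679 · 25.317978) ≈ 0.76206
θ = arccos(0.76206) ≈ 40.4°

40.4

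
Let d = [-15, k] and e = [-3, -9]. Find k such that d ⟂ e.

5

d · e = (-15)·(-3) + k·(-9) = 45 - 9k
Set equal to 0: -9k = -45, so k = 5.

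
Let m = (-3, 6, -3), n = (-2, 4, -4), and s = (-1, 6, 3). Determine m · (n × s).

n × s:
i: 4·3 - (-4)·6 = 12 - (-24) = 36
j: (-4)·(-1) - (-2)·3 = 4 - (-6) = 10
k: (-2)·6 - 4·(-1) = -12 - (-4) = -8
n × s = (36, 10, -8)
m · (n × s) = (-3)·36 + 6·10 + (-3)·(-8) = -108 + 60 + 24 = -24

-24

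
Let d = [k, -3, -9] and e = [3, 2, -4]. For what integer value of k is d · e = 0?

-10

d · e = k·3 + (-3)·2 + (-9)·(-4) = 30 + 3k
Set equal to 0: 3k = -30, so k = -10.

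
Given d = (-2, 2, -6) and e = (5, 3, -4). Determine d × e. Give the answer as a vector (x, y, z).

(10, -38, -16)

i: 2·(-4) - (-6)·3 = -8 - (-18) = 10
j: (-6)·5 - (-2)·(-4) = -30 - 8 = -38
k: (-2)·3 - 2·5 = -6 - 10 = -16
d × e = (10, -38, -16)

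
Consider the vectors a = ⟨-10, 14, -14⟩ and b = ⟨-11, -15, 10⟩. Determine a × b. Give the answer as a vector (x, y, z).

i: 14·10 - (-14)·(-15) = 140 - 210 = -70
j: (-14)·(-11) - (-10)·10 = 154 - (-100) = 254
k: (-10)·(-15) - 14·(-11) = 150 - (-154) = 304
a × b = (-70, 254, 304)

(-70, 254, 304)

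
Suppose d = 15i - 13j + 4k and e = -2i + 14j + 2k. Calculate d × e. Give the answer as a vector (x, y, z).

i: (-13)·2 - 4·14 = -26 - 56 = -82
j: 4·(-2) - 15·2 = -8 - 30 = -38
k: 15·14 - (-13)·(-2) = 210 - 26 = 184
d × e = (-82, -38, 184)

(-82, -38, 184)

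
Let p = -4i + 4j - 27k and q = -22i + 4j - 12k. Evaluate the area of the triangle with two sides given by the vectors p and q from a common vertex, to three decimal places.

i: 4·(-12) - (-27)·4 = -48 - (-108) = 60
j: (-27)·(-22) - (-4)·(-12) = 594 - 48 = 546
k: (-4)·4 - 4·(-22) = -16 - (-88) = 72
p × q = (60, 546, 72)
|p × q| = √(60² + 546² + 72²) = √306900 ≈ 553.9856
area = ½ · 553.9856 ≈ 276.993

276.993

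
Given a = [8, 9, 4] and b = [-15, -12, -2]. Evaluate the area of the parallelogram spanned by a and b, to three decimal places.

i: 9·(-2) - 4·(-12) = -18 - (-48) = 30
j: 4·(-15) - 8·(-2) = -60 - (-16) = -44
k: 8·(-12) - 9·(-15) = -96 - (-135) = 39
a × b = (30, -44, 39)
|a × b| = √(30² + (-44)² + 39²) = √4357 ≈ 66.0076

66.008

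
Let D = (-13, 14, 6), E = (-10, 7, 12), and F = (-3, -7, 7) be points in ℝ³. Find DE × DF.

(119, 57, 7)

DE = (3, -7, 6)
DF = (10, -21, 1)
i: (-7)·1 - 6·(-21) = -7 - (-126) = 119
j: 6·10 - 3·1 = 60 - 3 = 57
k: 3·(-21) - (-7)·10 = -63 - (-70) = 7
DE × DF = (119, 57, 7)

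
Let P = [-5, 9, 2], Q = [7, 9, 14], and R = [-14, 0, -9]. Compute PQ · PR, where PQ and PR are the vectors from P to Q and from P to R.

-240

PQ = Q − P = (12, 0, 12)
PR = R − P = (-9, -9, -11)
PQ · PR = 12·(-9) + 0·(-9) + 12·(-11) = -108 + 0 - 132 = -240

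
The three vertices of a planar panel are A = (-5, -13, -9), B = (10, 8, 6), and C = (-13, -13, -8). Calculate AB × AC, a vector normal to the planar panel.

(21, -135, 168)

AB = (15, 21, 15)
AC = (-8, 0, 1)
i: 21·1 - 15·0 = 21 - 0 = 21
j: 15·(-8) - 15·1 = -120 - 15 = -135
k: 15·0 - 21·(-8) = 0 - (-168) = 168
AB × AC = (21, -135, 168)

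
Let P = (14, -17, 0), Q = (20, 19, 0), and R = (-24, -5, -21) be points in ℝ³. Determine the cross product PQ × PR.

(-756, 126, 1440)

PQ = (6, 36, 0)
PR = (-38, 12, -21)
i: 36·(-21) - 0·12 = -756 - 0 = -756
j: 0·(-38) - 6·(-21) = 0 - (-126) = 126
k: 6·12 - 36·(-38) = 72 - (-1368) = 1440
PQ × PR = (-756, 126, 1440)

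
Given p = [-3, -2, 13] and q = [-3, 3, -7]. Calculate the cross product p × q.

i: (-2)·(-7) - 13·3 = 14 - 39 = -25
j: 13·(-3) - (-3)·(-7) = -39 - 21 = -60
k: (-3)·3 - (-2)·(-3) = -9 - 6 = -15
p × q = (-25, -60, -15)

(-25, -60, -15)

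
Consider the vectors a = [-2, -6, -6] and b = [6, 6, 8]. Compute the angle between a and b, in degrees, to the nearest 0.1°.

160.8

a · b = (-2)·6 + (-6)·6 + (-6)·8 = -12 - 36 - 48 = -96
|a|² = 4 + 36 + 36 = 76,  |a| = √76 ≈ 8.717798
|b|² = 36 + 36 + 64 = 136,  |b| = √136 ≈ 11.661904
cos θ = -96 / (8.717798 · 11.661904) ≈ -0.94427
θ = arccos(-0.94427) ≈ 160.8°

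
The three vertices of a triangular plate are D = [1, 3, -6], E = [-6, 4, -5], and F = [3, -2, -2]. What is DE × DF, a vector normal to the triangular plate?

(9, 30, 33)

DE = (-7, 1, 1)
DF = (2, -5, 4)
i: 1·4 - 1·(-5) = 4 - (-5) = 9
j: 1·2 - (-7)·4 = 2 - (-28) = 30
k: (-7)·(-5) - 1·2 = 35 - 2 = 33
DE × DF = (9, 30, 33)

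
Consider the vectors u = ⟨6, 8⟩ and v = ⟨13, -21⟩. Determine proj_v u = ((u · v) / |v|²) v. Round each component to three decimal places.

u · v = 6·13 + 8·(-21) = 78 - 168 = -90
|v|² = 169 + 441 = 610
proj_v u = (-90/610) · (13, -21) ≈ (-1.918, 3.098)

(-1.918, 3.098)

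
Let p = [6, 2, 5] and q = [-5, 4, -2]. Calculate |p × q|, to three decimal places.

43.600

i: 2·(-2) - 5·4 = -4 - 20 = -24
j: 5·(-5) - 6·(-2) = -25 - (-12) = -13
k: 6·4 - 2·(-5) = 24 - (-10) = 34
p × q = (-24, -13, 34)
|p × q| = √((-24)² + (-13)² + 34²) = √1901 ≈ 43.6005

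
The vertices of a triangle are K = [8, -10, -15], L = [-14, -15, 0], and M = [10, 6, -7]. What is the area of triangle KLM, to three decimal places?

KL = (-22, -5, 15),  KM = (2, 16, 8)
i: (-5)·8 - 15·16 = -40 - 240 = -280
j: 15·2 - (-22)·8 = 30 - (-176) = 206
k: (-22)·16 - (-5)·2 = -352 - (-10) = -342
KL × KM = (-280, 206, -342)
|KL × KM| = √237800 ≈ 487.6474
area = ½ · 487.6474 ≈ 243.824

243.824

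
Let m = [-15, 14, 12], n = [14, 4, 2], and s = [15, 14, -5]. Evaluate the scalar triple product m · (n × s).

n × s:
i: 4·(-5) - 2·14 = -20 - 28 = -48
j: 2·15 - 14·(-5) = 30 - (-70) = 100
k: 14·14 - 4·15 = 196 - 60 = 136
n × s = (-48, 100, 136)
m · (n × s) = (-15)·(-48) + 14·100 + 12·136 = 720 + 1400 + 1632 = 3752

3752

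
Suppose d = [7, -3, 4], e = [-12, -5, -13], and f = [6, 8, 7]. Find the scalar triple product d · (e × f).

201

e × f:
i: (-5)·7 - (-13)·8 = -35 - (-104) = 69
j: (-13)·6 - (-12)·7 = -78 - (-84) = 6
k: (-12)·8 - (-5)·6 = -96 - (-30) = -66
e × f = (69, 6, -66)
d · (e × f) = 7·69 + (-3)·6 + 4·(-66) = 483 - 18 - 264 = 201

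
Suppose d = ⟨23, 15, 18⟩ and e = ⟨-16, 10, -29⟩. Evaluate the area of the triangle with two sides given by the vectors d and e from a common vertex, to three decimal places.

430.919

i: 15·(-29) - 18·10 = -435 - 180 = -615
j: 18·(-16) - 23·(-29) = -288 - (-667) = 379
k: 23·10 - 15·(-16) = 230 - (-240) = 470
d × e = (-615, 379, 470)
|d × e| = √((-615)² + 379² + 470²) = √742766 ≈ 861.8387
area = ½ · 861.8387 ≈ 430.919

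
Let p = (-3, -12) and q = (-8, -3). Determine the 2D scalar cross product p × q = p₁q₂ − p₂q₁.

(-3)·(-3) - (-12)·(-8) = 9 - 96 = -87

-87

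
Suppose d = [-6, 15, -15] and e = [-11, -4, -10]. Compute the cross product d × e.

(-210, 105, 189)

i: 15·(-10) - (-15)·(-4) = -150 - 60 = -210
j: (-15)·(-11) - (-6)·(-10) = 165 - 60 = 105
k: (-6)·(-4) - 15·(-11) = 24 - (-165) = 189
d × e = (-210, 105, 189)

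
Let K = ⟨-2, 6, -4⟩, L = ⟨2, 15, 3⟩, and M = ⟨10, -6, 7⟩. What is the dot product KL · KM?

17

KL = L − K = (4, 9, 7)
KM = M − K = (12, -12, 11)
KL · KM = 4·12 + 9·(-12) + 7·11 = 48 - 108 + 77 = 17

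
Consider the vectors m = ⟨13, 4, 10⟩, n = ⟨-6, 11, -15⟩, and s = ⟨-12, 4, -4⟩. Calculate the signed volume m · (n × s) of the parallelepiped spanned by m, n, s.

1912

n × s:
i: 11·(-4) - (-15)·4 = -44 - (-60) = 16
j: (-15)·(-12) - (-6)·(-4) = 180 - 24 = 156
k: (-6)·4 - 11·(-12) = -24 - (-132) = 108
n × s = (16, 156, 108)
m · (n × s) = 13·16 + 4·156 + 10·108 = 208 + 624 + 1080 = 1912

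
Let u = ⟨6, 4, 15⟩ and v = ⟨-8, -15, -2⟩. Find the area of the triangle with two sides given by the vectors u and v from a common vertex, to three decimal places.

124.616

i: 4·(-2) - 15·(-15) = -8 - (-225) = 217
j: 15·(-8) - 6·(-2) = -120 - (-12) = -108
k: 6·(-15) - 4·(-8) = -90 - (-32) = -58
u × v = (217, -108, -58)
|u × v| = √(217² + (-108)² + (-58)²) = √62117 ≈ 249.2328
area = ½ · 249.2328 ≈ 124.616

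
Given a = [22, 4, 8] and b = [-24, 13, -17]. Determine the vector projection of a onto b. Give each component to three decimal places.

(14.205, -7.694, 10.062)

a · b = 22·(-24) + 4·13 + 8·(-17) = -528 + 52 - 136 = -612
|b|² = 576 + 169 + 289 = 1034
proj_b a = (-612/1034) · (-24, 13, -17) ≈ (14.205, -7.694, 10.062)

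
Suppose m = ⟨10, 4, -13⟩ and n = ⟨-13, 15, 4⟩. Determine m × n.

i: 4·4 - (-13)·15 = 16 - (-195) = 211
j: (-13)·(-13) - 10·4 = 169 - 40 = 129
k: 10·15 - 4·(-13) = 150 - (-52) = 202
m × n = (211, 129, 202)

(211, 129, 202)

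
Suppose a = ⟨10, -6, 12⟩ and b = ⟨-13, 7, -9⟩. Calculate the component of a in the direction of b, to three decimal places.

a · b = 10·(-13) + (-6)·7 + 12·(-9) = -130 - 42 - 108 = -280
|b| = √(169 + 49 + 81) = √299 ≈ 17.2916
comp_b a = -280 / √299 ≈ -16.193

-16.193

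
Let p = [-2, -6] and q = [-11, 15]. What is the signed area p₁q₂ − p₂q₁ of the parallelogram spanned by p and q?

(-2)·15 - (-6)·(-11) = -30 - 66 = -96

-96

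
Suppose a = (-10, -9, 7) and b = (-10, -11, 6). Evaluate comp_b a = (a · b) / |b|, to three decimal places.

15.033

a · b = (-10)·(-10) + (-9)·(-11) + 7·6 = 100 + 99 + 42 = 241
|b| = √(100 + 121 + 36) = √257 ≈ 16.0312
comp_b a = 241 / √257 ≈ 15.033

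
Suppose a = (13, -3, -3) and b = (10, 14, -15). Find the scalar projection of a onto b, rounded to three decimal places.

5.827

a · b = 13·10 + (-3)·14 + (-3)·(-15) = 130 - 42 + 45 = 133
|b| = √(100 + 196 + 225) = √521 ≈ 22.8254
comp_b a = 133 / √521 ≈ 5.827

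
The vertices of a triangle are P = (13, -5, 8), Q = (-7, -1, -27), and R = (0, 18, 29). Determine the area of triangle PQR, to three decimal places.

656.203

PQ = (-20, 4, -35),  PR = (-13, 23, 21)
i: 4·21 - (-35)·23 = 84 - (-805) = 889
j: (-35)·(-13) - (-20)·21 = 455 - (-420) = 875
k: (-20)·23 - 4·(-13) = -460 - (-52) = -408
PQ × PR = (889, 875, -408)
|PQ × PR| = √1722410 ≈ 1312.4062
area = ½ · 1312.4062 ≈ 656.203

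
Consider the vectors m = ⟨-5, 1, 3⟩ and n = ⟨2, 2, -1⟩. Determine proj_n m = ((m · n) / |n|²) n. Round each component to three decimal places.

m · n = (-5)·2 + 1·2 + 3·(-1) = -10 + 2 - 3 = -11
|n|² = 4 + 4 + 1 = 9
proj_n m = (-11/9) · (2, 2, -1) ≈ (-2.444, -2.444, 1.222)

(-2.444, -2.444, 1.222)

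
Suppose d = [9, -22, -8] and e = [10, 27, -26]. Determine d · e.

-296

d · e = 9·10 + (-22)·27 + (-8)·(-26) = 90 - 594 + 208 = -296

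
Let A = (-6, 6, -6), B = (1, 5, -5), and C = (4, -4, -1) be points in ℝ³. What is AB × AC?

AB = (7, -1, 1)
AC = (10, -10, 5)
i: (-1)·5 - 1·(-10) = -5 - (-10) = 5
j: 1·10 - 7·5 = 10 - 35 = -25
k: 7·(-10) - (-1)·10 = -70 - (-10) = -60
AB × AC = (5, -25, -60)

(5, -25, -60)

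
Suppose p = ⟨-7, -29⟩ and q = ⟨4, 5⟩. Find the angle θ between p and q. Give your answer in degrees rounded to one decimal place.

p · q = (-7)·4 + (-29)·5 = -28 - 145 = -173
|p|² = 49 + 841 = 890,  |p| = √890 ≈ 29.832868
|q|² = 16 + 25 = 41,  |q| = √41 ≈ 6.403124
cos θ = -173 / (29.832868 · 6.403124) ≈ -0.90565
θ = arccos(-0.90565) ≈ 154.9°

154.9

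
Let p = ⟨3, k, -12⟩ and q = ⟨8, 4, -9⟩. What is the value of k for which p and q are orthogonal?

p · q = 3·8 + k·4 + (-12)·(-9) = 132 + 4k
Set equal to 0: 4k = -132, so k = -33.

-33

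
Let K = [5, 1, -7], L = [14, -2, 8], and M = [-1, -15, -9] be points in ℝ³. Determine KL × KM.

(246, -72, -162)

KL = (9, -3, 15)
KM = (-6, -16, -2)
i: (-3)·(-2) - 15·(-16) = 6 - (-240) = 246
j: 15·(-6) - 9·(-2) = -90 - (-18) = -72
k: 9·(-16) - (-3)·(-6) = -144 - 18 = -162
KL × KM = (246, -72, -162)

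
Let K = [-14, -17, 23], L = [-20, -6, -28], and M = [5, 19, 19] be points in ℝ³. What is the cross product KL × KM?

(1792, -993, -425)

KL = (-6, 11, -51)
KM = (19, 36, -4)
i: 11·(-4) - (-51)·36 = -44 - (-1836) = 1792
j: (-51)·19 - (-6)·(-4) = -969 - 24 = -993
k: (-6)·36 - 11·19 = -216 - 209 = -425
KL × KM = (1792, -993, -425)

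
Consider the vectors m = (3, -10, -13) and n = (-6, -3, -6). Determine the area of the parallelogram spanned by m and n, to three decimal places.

i: (-10)·(-6) - (-13)·(-3) = 60 - 39 = 21
j: (-13)·(-6) - 3·(-6) = 78 - (-18) = 96
k: 3·(-3) - (-10)·(-6) = -9 - 60 = -69
m × n = (21, 96, -69)
|m × n| = √(21² + 96² + (-69)²) = √14418 ≈ 120.0750

120.075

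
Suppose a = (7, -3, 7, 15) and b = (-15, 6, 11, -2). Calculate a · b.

-76

a · b = 7·(-15) + (-3)·6 + 7·11 + 15·(-2) = -105 - 18 + 77 - 30 = -76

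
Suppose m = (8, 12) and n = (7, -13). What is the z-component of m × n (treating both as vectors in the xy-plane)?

8·(-13) - 12·7 = -104 - 84 = -188

-188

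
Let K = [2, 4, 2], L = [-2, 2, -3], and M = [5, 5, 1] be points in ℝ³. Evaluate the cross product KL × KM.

KL = (-4, -2, -5)
KM = (3, 1, -1)
i: (-2)·(-1) - (-5)·1 = 2 - (-5) = 7
j: (-5)·3 - (-4)·(-1) = -15 - 4 = -19
k: (-4)·1 - (-2)·3 = -4 - (-6) = 2
KL × KM = (7, -19, 2)

(7, -19, 2)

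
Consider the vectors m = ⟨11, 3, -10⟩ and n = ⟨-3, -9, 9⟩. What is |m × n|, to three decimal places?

129.730

i: 3·9 - (-10)·(-9) = 27 - 90 = -63
j: (-10)·(-3) - 11·9 = 30 - 99 = -69
k: 11·(-9) - 3·(-3) = -99 - (-9) = -90
m × n = (-63, -69, -90)
|m × n| = √((-63)² + (-69)² + (-90)²) = √16830 ≈ 129.7305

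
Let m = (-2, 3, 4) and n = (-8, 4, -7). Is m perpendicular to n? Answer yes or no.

m · n = (-2)·(-8) + 3·4 + 4·(-7) = 16 + 12 - 28 = 0
Zero, so the vectors are orthogonal.

yes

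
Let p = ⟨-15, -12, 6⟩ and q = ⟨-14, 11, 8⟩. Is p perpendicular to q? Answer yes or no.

p · q = (-15)·(-14) + (-12)·11 + 6·8 = 210 - 132 + 48 = 126
Nonzero, so the vectors are not orthogonal.

no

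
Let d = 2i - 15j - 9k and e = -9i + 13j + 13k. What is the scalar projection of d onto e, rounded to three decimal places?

-16.122

d · e = 2·(-9) + (-15)·13 + (-9)·13 = -18 - 195 - 117 = -330
|e| = √(81 + 169 + 169) = √419 ≈ 20.4695
comp_e d = -330 / √419 ≈ -16.122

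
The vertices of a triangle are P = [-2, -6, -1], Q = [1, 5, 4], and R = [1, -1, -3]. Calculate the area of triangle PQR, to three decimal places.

PQ = (3, 11, 5),  PR = (3, 5, -2)
i: 11·(-2) - 5·5 = -22 - 25 = -47
j: 5·3 - 3·(-2) = 15 - (-6) = 21
k: 3·5 - 11·3 = 15 - 33 = -18
PQ × PR = (-47, 21, -18)
|PQ × PR| = √2974 ≈ 54.5344
area = ½ · 54.5344 ≈ 27.267

27.267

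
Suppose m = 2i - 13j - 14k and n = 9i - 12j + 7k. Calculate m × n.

i: (-13)·7 - (-14)·(-12) = -91 - 168 = -259
j: (-14)·9 - 2·7 = -126 - 14 = -140
k: 2·(-12) - (-13)·9 = -24 - (-117) = 93
m × n = (-259, -140, 93)

(-259, -140, 93)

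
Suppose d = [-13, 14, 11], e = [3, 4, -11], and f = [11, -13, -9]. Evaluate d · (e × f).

98

e × f:
i: 4·(-9) - (-11)·(-13) = -36 - 143 = -179
j: (-11)·11 - 3·(-9) = -121 - (-27) = -94
k: 3·(-13) - 4·11 = -39 - 44 = -83
e × f = (-179, -94, -83)
d · (e × f) = (-13)·(-179) + 14·(-94) + 11·(-83) = 2327 - 1316 - 913 = 98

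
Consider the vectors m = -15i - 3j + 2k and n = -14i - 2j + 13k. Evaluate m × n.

(-35, 167, -12)

i: (-3)·13 - 2·(-2) = -39 - (-4) = -35
j: 2·(-14) - (-15)·13 = -28 - (-195) = 167
k: (-15)·(-2) - (-3)·(-14) = 30 - 42 = -12
m × n = (-35, 167, -12)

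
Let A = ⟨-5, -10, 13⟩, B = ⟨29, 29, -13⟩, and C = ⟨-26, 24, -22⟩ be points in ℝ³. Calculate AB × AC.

AB = (34, 39, -26)
AC = (-21, 34, -35)
i: 39·(-35) - (-26)·34 = -1365 - (-884) = -481
j: (-26)·(-21) - 34·(-35) = 546 - (-1190) = 1736
k: 34·34 - 39·(-21) = 1156 - (-819) = 1975
AB × AC = (-481, 1736, 1975)

(-481, 1736, 1975)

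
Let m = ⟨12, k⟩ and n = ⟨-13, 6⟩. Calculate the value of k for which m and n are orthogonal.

26

m · n = 12·(-13) + k·6 = -156 + 6k
Set equal to 0: 6k = 156, so k = 26.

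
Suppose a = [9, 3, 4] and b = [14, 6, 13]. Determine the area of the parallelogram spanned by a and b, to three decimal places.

i: 3·13 - 4·6 = 39 - 24 = 15
j: 4·14 - 9·13 = 56 - 117 = -61
k: 9·6 - 3·14 = 54 - 42 = 12
a × b = (15, -61, 12)
|a × b| = √(15² + (-61)² + 12²) = √4090 ≈ 63.9531

63.953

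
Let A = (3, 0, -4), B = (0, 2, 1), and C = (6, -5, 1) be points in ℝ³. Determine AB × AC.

AB = (-3, 2, 5)
AC = (3, -5, 5)
i: 2·5 - 5·(-5) = 10 - (-25) = 35
j: 5·3 - (-3)·5 = 15 - (-15) = 30
k: (-3)·(-5) - 2·3 = 15 - 6 = 9
AB × AC = (35, 30, 9)

(35, 30, 9)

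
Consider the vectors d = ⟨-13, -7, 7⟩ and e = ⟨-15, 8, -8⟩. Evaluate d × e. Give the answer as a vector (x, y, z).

i: (-7)·(-8) - 7·8 = 56 - 56 = 0
j: 7·(-15) - (-13)·(-8) = -105 - 104 = -209
k: (-13)·8 - (-7)·(-15) = -104 - 105 = -209
d × e = (0, -209, -209)

(0, -209, -209)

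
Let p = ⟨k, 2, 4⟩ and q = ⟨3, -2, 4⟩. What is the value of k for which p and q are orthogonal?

-4

p · q = k·3 + 2·(-2) + 4·4 = 12 + 3k
Set equal to 0: 3k = -12, so k = -4.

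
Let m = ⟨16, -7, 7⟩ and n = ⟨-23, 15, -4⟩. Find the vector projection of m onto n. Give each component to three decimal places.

(14.965, -9.760, 2.603)

m · n = 16·(-23) + (-7)·15 + 7·(-4) = -368 - 105 - 28 = -501
|n|² = 529 + 225 + 16 = 770
proj_n m = (-501/770) · (-23, 15, -4) ≈ (14.965, -9.760, 2.603)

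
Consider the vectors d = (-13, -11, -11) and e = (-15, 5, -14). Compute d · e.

d · e = (-13)·(-15) + (-11)·5 + (-11)·(-14) = 195 - 55 + 154 = 294

294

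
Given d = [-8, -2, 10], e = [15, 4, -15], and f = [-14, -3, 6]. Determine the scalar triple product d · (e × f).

38

e × f:
i: 4·6 - (-15)·(-3) = 24 - 45 = -21
j: (-15)·(-14) - 15·6 = 210 - 90 = 120
k: 15·(-3) - 4·(-14) = -45 - (-56) = 11
e × f = (-21, 120, 11)
d · (e × f) = (-8)·(-21) + (-2)·120 + 10·11 = 168 - 240 + 110 = 38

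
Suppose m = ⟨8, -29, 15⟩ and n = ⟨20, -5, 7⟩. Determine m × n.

(-128, 244, 540)

i: (-29)·7 - 15·(-5) = -203 - (-75) = -128
j: 15·20 - 8·7 = 300 - 56 = 244
k: 8·(-5) - (-29)·20 = -40 - (-580) = 540
m × n = (-128, 244, 540)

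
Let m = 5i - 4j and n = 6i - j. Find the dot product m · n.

34

m · n = 5·6 + (-4)·(-1) = 30 + 4 = 34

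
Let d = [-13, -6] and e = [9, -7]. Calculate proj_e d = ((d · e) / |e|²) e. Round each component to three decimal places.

d · e = (-13)·9 + (-6)·(-7) = -117 + 42 = -75
|e|² = 81 + 49 = 130
proj_e d = (-75/130) · (9, -7) ≈ (-5.192, 4.038)

(-5.192, 4.038)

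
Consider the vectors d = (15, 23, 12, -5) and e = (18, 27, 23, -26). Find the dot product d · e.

1297

d · e = 15·18 + 23·27 + 12·23 + (-5)·(-26) = 270 + 621 + 276 + 130 = 1297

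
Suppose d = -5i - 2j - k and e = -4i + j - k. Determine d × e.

i: (-2)·(-1) - (-1)·1 = 2 - (-1) = 3
j: (-1)·(-4) - (-5)·(-1) = 4 - 5 = -1
k: (-5)·1 - (-2)·(-4) = -5 - 8 = -13
d × e = (3, -1, -13)

(3, -1, -13)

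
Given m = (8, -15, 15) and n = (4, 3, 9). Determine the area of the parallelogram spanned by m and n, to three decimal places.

198.997

i: (-15)·9 - 15·3 = -135 - 45 = -180
j: 15·4 - 8·9 = 60 - 72 = -12
k: 8·3 - (-15)·4 = 24 - (-60) = 84
m × n = (-180, -12, 84)
|m × n| = √((-180)² + (-12)² + 84²) = √39600 ≈ 198.9975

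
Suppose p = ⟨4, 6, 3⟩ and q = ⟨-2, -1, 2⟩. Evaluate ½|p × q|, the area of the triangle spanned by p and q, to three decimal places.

11.011

i: 6·2 - 3·(-1) = 12 - (-3) = 15
j: 3·(-2) - 4·2 = -6 - 8 = -14
k: 4·(-1) - 6·(-2) = -4 - (-12) = 8
p × q = (15, -14, 8)
|p × q| = √(15² + (-14)² + 8²) = √485 ≈ 22.0227
area = ½ · 22.0227 ≈ 11.011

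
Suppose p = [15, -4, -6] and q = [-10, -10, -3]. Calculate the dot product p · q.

p · q = 15·(-10) + (-4)·(-10) + (-6)·(-3) = -150 + 40 + 18 = -92

-92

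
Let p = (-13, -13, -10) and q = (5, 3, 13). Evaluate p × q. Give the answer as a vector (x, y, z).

i: (-13)·13 - (-10)·3 = -169 - (-30) = -139
j: (-10)·5 - (-13)·13 = -50 - (-169) = 119
k: (-13)·3 - (-13)·5 = -39 - (-65) = 26
p × q = (-139, 119, 26)

(-139, 119, 26)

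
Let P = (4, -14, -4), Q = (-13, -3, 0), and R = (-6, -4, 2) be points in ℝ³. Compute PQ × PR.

PQ = (-17, 11, 4)
PR = (-10, 10, 6)
i: 11·6 - 4·10 = 66 - 40 = 26
j: 4·(-10) - (-17)·6 = -40 - (-102) = 62
k: (-17)·10 - 11·(-10) = -170 - (-110) = -60
PQ × PR = (26, 62, -60)

(26, 62, -60)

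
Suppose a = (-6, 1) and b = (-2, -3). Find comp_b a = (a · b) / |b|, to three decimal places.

a · b = (-6)·(-2) + 1·(-3) = 12 - 3 = 9
|b| = √(4 + 9) = √13 ≈ 3.6056
comp_b a = 9 / √13 ≈ 2.496

2.496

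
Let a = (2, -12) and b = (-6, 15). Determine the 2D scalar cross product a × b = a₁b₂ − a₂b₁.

-42

2·15 - (-12)·(-6) = 30 - 72 = -42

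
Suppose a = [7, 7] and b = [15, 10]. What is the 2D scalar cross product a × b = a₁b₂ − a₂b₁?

-35

7·10 - 7·15 = 70 - 105 = -35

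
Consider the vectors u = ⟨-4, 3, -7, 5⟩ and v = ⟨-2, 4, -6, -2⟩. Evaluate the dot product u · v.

52

u · v = (-4)·(-2) + 3·4 + (-7)·(-6) + 5·(-2) = 8 + 12 + 42 - 10 = 52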